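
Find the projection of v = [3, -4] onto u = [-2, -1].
[4/5, 2/5]

The projection of v onto u is proj_u(v) = ((v·u) / (u·u)) · u.
v·u = (3)*(-2) + (-4)*(-1) = -2.
u·u = (-2)*(-2) + (-1)*(-1) = 5.
coefficient = -2 / 5 = -2/5.
proj_u(v) = -2/5 · [-2, -1] = [4/5, 2/5].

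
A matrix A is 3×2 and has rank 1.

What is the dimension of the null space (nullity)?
1

The rank-nullity theorem for an m×n matrix states:
rank(A) + nullity(A) = n (the number of columns).
Here n = 2 and rank(A) = 1, so nullity(A) = 2 - 1 = 1.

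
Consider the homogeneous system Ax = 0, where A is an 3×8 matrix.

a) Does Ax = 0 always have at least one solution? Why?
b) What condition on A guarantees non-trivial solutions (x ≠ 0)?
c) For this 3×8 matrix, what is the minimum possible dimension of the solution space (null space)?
a) Yes, x = 0 is always a solution. b) When A has linearly dependent columns (rank < n). c) Minimum nullity = 5.

a) x = 0 satisfies A·0 = 0, so the zero vector is always a solution.
b) Non-trivial solutions exist iff the columns of A are linearly dependent, equivalently rank(A) < n (the number of columns).
c) By rank-nullity, rank(A) + nullity(A) = n = 8. Since A has only 3 rows, rank(A) ≤ 3, so nullity(A) ≥ 8 - 3 = 5.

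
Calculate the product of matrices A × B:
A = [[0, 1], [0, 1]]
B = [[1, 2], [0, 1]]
[[0, 1], [0, 1]]

Matrix multiplication:
C[0][0] = 0×1 + 1×0 = 0
C[0][1] = 0×2 + 1×1 = 1
C[1][0] = 0×1 + 1×0 = 0
C[1][1] = 0×2 + 1×1 = 1
Result: [[0, 1], [0, 1]]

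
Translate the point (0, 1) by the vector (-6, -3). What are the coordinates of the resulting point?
(-6, -2)

Translation by (-6, -3):
x' = 0 + -6 = -6
y' = 1 + -3 = -2
Homogeneous matrix: [[1, 0, -6], [0, 1, -3], [0, 0, 1]]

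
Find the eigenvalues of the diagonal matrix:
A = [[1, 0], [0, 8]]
λ₁ = 1, λ₂ = 8

The characteristic polynomial of A is det(A - λI) = (1 - λ)(8 - λ) = 0.
The roots are λ = 1 and λ = 8, so the eigenvalues are the diagonal entries.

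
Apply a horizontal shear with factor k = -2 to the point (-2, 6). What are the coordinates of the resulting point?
(-14, 6)

Shear matrix for horizontal shear with factor k = -2:
[[1, -2], [0, 1]]
Result: (-2, 6) → (-14, 6)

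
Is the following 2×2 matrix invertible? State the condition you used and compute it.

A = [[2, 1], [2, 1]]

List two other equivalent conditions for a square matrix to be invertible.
No, not invertible; det(A) = 0 (two rows are equal, so the rows are linearly dependent). Equivalent conditions (failing for this A): rank(A) < 2; Ax = 0 has non-trivial solutions; 0 is an eigenvalue; the columns are linearly dependent.

To check invertibility, compute det(A).
In this matrix, row 0 and the last row are identical, so one row is a scalar multiple of another and the rows are linearly dependent.
A matrix with linearly dependent rows has det = 0 and is not invertible.
Equivalent failed conditions:
- rank(A) < 2.
- Ax = 0 has non-trivial solutions.
- 0 is an eigenvalue.
- The columns are linearly dependent.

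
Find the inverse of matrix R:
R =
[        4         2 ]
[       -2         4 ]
det(R) = 20
R⁻¹ =
[      1/5     -1/10 ]
[     1/10       1/5 ]

For a 2×2 matrix R = [[a, b], [c, d]] with det(R) ≠ 0, R⁻¹ = (1/det(R)) * [[d, -b], [-c, a]].
det(R) = (4)*(4) - (2)*(-2) = 16 + 4 = 20.
R⁻¹ = (1/20) * [[4, -2], [2, 4]].
Dividing each entry by 20 and reducing:
R⁻¹ =
[      1/5     -1/10 ]
[     1/10       1/5 ]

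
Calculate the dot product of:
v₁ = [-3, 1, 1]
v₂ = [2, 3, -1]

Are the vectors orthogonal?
-4, No

The dot product is the sum of products of corresponding components.
v₁·v₂ = (-3)*(2) + (1)*(3) + (1)*(-1) = -6 + 3 - 1 = -4.
Two vectors are orthogonal iff their dot product is 0; here the dot product is -4, so the vectors are not orthogonal.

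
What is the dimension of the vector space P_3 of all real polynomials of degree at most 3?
Dimension = 4

A polynomial of degree at most 3 can be written as a₀ + a₁x + a₂x² + a₃x³, with 4 free coefficients a₀, a₁, a₂, a₃.
The set {1, x, x², x³} is a basis: it spans P_3 (every such polynomial is a linear combination of these) and is linearly independent (a polynomial is zero iff all its coefficients are zero).
Therefore dim(P_3) = 3 + 1 = 4.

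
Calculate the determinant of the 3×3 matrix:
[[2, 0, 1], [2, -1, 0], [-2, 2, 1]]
0

Expansion along first row:
det = 2·det([[-1,0],[2,1]]) - 0·det([[2,0],[-2,1]]) + 1·det([[2,-1],[-2,2]])
    = 2·(-1·1 - 0·2) - 0·(2·1 - 0·-2) + 1·(2·2 - -1·-2)
    = 2·-1 - 0·2 + 1·2
    = -2 + 0 + 2 = 0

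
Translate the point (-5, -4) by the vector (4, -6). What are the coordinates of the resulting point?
(-1, -10)

Translation by (4, -6):
x' = -5 + 4 = -1
y' = -4 + -6 = -10
Homogeneous matrix: [[1, 0, 4], [0, 1, -6], [0, 0, 1]]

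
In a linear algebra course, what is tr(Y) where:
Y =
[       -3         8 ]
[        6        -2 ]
tr(Y) = -3 - 2 = -5

The trace of a square matrix is the sum of its diagonal entries.
Diagonal entries of Y: Y[0][0] = -3, Y[1][1] = -2.
tr(Y) = -3 - 2 = -5.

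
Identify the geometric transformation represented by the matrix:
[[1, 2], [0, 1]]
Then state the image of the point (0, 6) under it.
horizontal shear with factor 2; image of (0, 6) is (12, 6)

The matrix [[1, k], [0, 1]] sends (x, y) to (x + 2y, y), leaving the y-coordinate fixed: a horizontal shear.
The matrix [[1, 2], [0, 1]] represents: horizontal shear with factor 2.
Applying it to (0, 6): [1·0 + 2·6, 0·0 + 1·6] = (12, 6).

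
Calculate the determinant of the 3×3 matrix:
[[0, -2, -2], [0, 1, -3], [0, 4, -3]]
0

Expansion along first row:
det = 0·det([[1,-3],[4,-3]]) - -2·det([[0,-3],[0,-3]]) + -2·det([[0,1],[0,4]])
    = 0·(1·-3 - -3·4) - -2·(0·-3 - -3·0) + -2·(0·4 - 1·0)
    = 0·9 - -2·0 + -2·0
    = 0 + 0 + 0 = 0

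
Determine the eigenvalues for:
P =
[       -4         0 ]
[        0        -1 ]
λ = -4, -1

Solve det(P - λI) = 0. For a 2×2 matrix the characteristic equation is λ² - (trace)λ + det = 0.
trace(P) = a + d = -4 - 1 = -5.
det(P) = a*d - b*c = (-4)*(-1) - (0)*(0) = 4 - 0 = 4.
Characteristic equation: λ² - (-5)λ + (4) = 0.
Discriminant = (-5)² - 4*(4) = 25 - 16 = 9.
λ = (-5 ± √9) / 2 = (-5 ± 3) / 2 = -4, -1.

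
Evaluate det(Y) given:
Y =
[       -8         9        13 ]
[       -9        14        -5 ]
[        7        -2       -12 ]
det(Y) = -903

Expand along row 0 (cofactor expansion): det(Y) = a*(e*i - f*h) - b*(d*i - f*g) + c*(d*h - e*g), where the 3×3 is [[a, b, c], [d, e, f], [g, h, i]].
Minor M_00 = (14)*(-12) - (-5)*(-2) = -168 - 10 = -178.
Minor M_01 = (-9)*(-12) - (-5)*(7) = 108 + 35 = 143.
Minor M_02 = (-9)*(-2) - (14)*(7) = 18 - 98 = -80.
det(Y) = (-8)*(-178) - (9)*(143) + (13)*(-80) = 1424 - 1287 - 1040 = -903.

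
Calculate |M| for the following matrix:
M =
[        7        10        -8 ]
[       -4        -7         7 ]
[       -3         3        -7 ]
det(M) = -30

Expand along row 0 (cofactor expansion): det(M) = a*(e*i - f*h) - b*(d*i - f*g) + c*(d*h - e*g), where the 3×3 is [[a, b, c], [d, e, f], [g, h, i]].
Minor M_00 = (-7)*(-7) - (7)*(3) = 49 - 21 = 28.
Minor M_01 = (-4)*(-7) - (7)*(-3) = 28 + 21 = 49.
Minor M_02 = (-4)*(3) - (-7)*(-3) = -12 - 21 = -33.
det(M) = (7)*(28) - (10)*(49) + (-8)*(-33) = 196 - 490 + 264 = -30.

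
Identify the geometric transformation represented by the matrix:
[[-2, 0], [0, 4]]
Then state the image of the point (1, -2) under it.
non-uniform scaling by (-2, 4); image of (1, -2) is (-2, -8)

This is diagonal with distinct entries, so it scales the x-axis by -2 and the y-axis by 4.
The matrix [[-2, 0], [0, 4]] represents: non-uniform scaling by (-2, 4).
Applying it to (1, -2): [-2·1 + 0·-2, 0·1 + 4·-2] = (-2, -8).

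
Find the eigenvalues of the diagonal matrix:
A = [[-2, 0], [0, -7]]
λ₁ = -2, λ₂ = -7

The characteristic polynomial of A is det(A - λI) = (-2 - λ)(-7 - λ) = 0.
The roots are λ = -2 and λ = -7, so the eigenvalues are the diagonal entries.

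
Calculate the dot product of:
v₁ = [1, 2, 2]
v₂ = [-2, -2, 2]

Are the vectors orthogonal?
-2, No

The dot product is the sum of products of corresponding components.
v₁·v₂ = (1)*(-2) + (2)*(-2) + (2)*(2) = -2 - 4 + 4 = -2.
Two vectors are orthogonal iff their dot product is 0; here the dot product is -2, so the vectors are not orthogonal.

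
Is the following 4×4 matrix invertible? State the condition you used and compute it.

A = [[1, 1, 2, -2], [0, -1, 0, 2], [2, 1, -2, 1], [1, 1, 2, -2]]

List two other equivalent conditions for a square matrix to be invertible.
No, not invertible; det(A) = 0 (two rows are equal, so the rows are linearly dependent). Equivalent conditions (failing for this A): rank(A) < 4; Ax = 0 has non-trivial solutions; 0 is an eigenvalue; the columns are linearly dependent.

To check invertibility, compute det(A).
In this matrix, row 0 and the last row are identical, so one row is a scalar multiple of another and the rows are linearly dependent.
A matrix with linearly dependent rows has det = 0 and is not invertible.
Equivalent failed conditions:
- rank(A) < 4.
- Ax = 0 has non-trivial solutions.
- 0 is an eigenvalue.
- The columns are linearly dependent.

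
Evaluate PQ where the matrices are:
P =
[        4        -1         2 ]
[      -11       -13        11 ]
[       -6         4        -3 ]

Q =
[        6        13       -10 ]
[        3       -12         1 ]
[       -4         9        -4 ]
PQ =
[       13        82       -49 ]
[     -149       112        53 ]
[      -12      -153        76 ]

Matrix multiplication: (PQ)[i][j] = sum over k of P[i][k] * Q[k][j].
  (PQ)[0][0] = (4)*(6) + (-1)*(3) + (2)*(-4) = 13
  (PQ)[0][1] = (4)*(13) + (-1)*(-12) + (2)*(9) = 82
  (PQ)[0][2] = (4)*(-10) + (-1)*(1) + (2)*(-4) = -49
  (PQ)[1][0] = (-11)*(6) + (-13)*(3) + (11)*(-4) = -149
  (PQ)[1][1] = (-11)*(13) + (-13)*(-12) + (11)*(9) = 112
  (PQ)[1][2] = (-11)*(-10) + (-13)*(1) + (11)*(-4) = 53
  (PQ)[2][0] = (-6)*(6) + (4)*(3) + (-3)*(-4) = -12
  (PQ)[2][1] = (-6)*(13) + (4)*(-12) + (-3)*(9) = -153
  (PQ)[2][2] = (-6)*(-10) + (4)*(1) + (-3)*(-4) = 76
PQ =
[       13        82       -49 ]
[     -149       112        53 ]
[      -12      -153        76 ]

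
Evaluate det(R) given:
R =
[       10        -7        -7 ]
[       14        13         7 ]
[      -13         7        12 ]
det(R) = 1014

Expand along row 0 (cofactor expansion): det(R) = a*(e*i - f*h) - b*(d*i - f*g) + c*(d*h - e*g), where the 3×3 is [[a, b, c], [d, e, f], [g, h, i]].
Minor M_00 = (13)*(12) - (7)*(7) = 156 - 49 = 107.
Minor M_01 = (14)*(12) - (7)*(-13) = 168 + 91 = 259.
Minor M_02 = (14)*(7) - (13)*(-13) = 98 + 169 = 267.
det(R) = (10)*(107) - (-7)*(259) + (-7)*(267) = 1070 + 1813 - 1869 = 1014.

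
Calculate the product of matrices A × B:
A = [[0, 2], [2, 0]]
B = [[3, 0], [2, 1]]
[[4, 2], [6, 0]]

Matrix multiplication:
C[0][0] = 0×3 + 2×2 = 4
C[0][1] = 0×0 + 2×1 = 2
C[1][0] = 2×3 + 0×2 = 6
C[1][1] = 2×0 + 0×1 = 0
Result: [[4, 2], [6, 0]]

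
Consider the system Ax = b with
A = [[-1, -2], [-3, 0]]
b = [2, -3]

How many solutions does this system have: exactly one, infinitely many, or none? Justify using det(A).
Exactly one solution

Compute det(A) = (-1)*(0) - (-2)*(-3) = -6.
Because det(A) ≠ 0, A is invertible and Ax = b has a unique solution for every b (here x = A⁻¹ b).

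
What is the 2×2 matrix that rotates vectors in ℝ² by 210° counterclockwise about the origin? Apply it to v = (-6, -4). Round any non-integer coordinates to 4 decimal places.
R = [[-√3/2, 1/2], [-1/2, -√3/2]]; R·v = (3.1962, 6.4641)

A counterclockwise rotation by angle θ in ℝ² has matrix R(θ) = [[cos θ, -sin θ], [sin θ, cos θ]].
For θ = 210°: cos θ = -√3/2, sin θ = -1/2.
R(210°) = [[-√3/2, 1/2], [-1/2, -√3/2]].
R·v = [-√3/2·-6 + (1/2)·-4, -1/2·-6 + -√3/2·-4] = (3.1962, 6.4641).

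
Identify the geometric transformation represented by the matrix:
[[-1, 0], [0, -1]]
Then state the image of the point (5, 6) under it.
rotation by 180° (or reflection through origin); image of (5, 6) is (-5, -6)

This matches the form [[cos θ, -sin θ], [sin θ, cos θ]] of a rotation matrix; reading off cos θ and sin θ gives the angle.
The matrix [[-1, 0], [0, -1]] represents: rotation by 180° (or reflection through origin).
Applying it to (5, 6): [-1·5 + 0·6, 0·5 + -1·6] = (-5, -6).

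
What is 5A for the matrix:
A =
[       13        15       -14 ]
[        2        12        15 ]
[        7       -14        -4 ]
5A =
[       65        75       -70 ]
[       10        60        75 ]
[       35       -70       -20 ]

Scalar multiplication is elementwise: (5A)[i][j] = 5 * A[i][j].
  (5A)[0][0] = 5 * (13) = 65
  (5A)[0][1] = 5 * (15) = 75
  (5A)[0][2] = 5 * (-14) = -70
  (5A)[1][0] = 5 * (2) = 10
  (5A)[1][1] = 5 * (12) = 60
  (5A)[1][2] = 5 * (15) = 75
  (5A)[2][0] = 5 * (7) = 35
  (5A)[2][1] = 5 * (-14) = -70
  (5A)[2][2] = 5 * (-4) = -20
5A =
[       65        75       -70 ]
[       10        60        75 ]
[       35       -70       -20 ]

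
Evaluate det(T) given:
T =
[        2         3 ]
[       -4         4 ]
det(T) = 20

For a 2×2 matrix [[a, b], [c, d]], det = a*d - b*c.
det(T) = (2)*(4) - (3)*(-4) = 8 + 12 = 20.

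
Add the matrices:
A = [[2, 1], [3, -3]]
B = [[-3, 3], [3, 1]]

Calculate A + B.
[[-1, 4], [6, -2]]

Add corresponding elements:
(2)+(-3)=-1
(1)+(3)=4
(3)+(3)=6
(-3)+(1)=-2
A + B = [[-1, 4], [6, -2]]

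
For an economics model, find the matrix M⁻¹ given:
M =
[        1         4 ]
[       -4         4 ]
det(M) = 20
M⁻¹ =
[      1/5      -1/5 ]
[      1/5      1/20 ]

For a 2×2 matrix M = [[a, b], [c, d]] with det(M) ≠ 0, M⁻¹ = (1/det(M)) * [[d, -b], [-c, a]].
det(M) = (1)*(4) - (4)*(-4) = 4 + 16 = 20.
M⁻¹ = (1/20) * [[4, -4], [4, 1]].
Dividing each entry by 20 and reducing:
M⁻¹ =
[      1/5      -1/5 ]
[      1/5      1/20 ]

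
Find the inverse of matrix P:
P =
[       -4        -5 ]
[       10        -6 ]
det(P) = 74
P⁻¹ =
[    -3/37      5/74 ]
[    -5/37     -2/37 ]

For a 2×2 matrix P = [[a, b], [c, d]] with det(P) ≠ 0, P⁻¹ = (1/det(P)) * [[d, -b], [-c, a]].
det(P) = (-4)*(-6) - (-5)*(10) = 24 + 50 = 74.
P⁻¹ = (1/74) * [[-6, 5], [-10, -4]].
Dividing each entry by 74 and reducing:
P⁻¹ =
[    -3/37      5/74 ]
[    -5/37     -2/37 ]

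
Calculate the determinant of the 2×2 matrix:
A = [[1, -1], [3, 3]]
6

For A = [[a, b], [c, d]], det(A) = a*d - b*c.
det(A) = (1)*(3) - (-1)*(3) = 3 - -3 = 6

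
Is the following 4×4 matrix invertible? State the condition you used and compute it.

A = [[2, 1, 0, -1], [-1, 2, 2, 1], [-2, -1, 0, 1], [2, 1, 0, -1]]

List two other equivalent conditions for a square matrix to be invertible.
No, not invertible; det(A) = 0 (two rows are equal, so the rows are linearly dependent). Equivalent conditions (failing for this A): rank(A) < 4; Ax = 0 has non-trivial solutions; 0 is an eigenvalue; the columns are linearly dependent.

To check invertibility, compute det(A).
In this matrix, row 0 and the last row are identical, so one row is a scalar multiple of another and the rows are linearly dependent.
A matrix with linearly dependent rows has det = 0 and is not invertible.
Equivalent failed conditions:
- rank(A) < 4.
- Ax = 0 has non-trivial solutions.
- 0 is an eigenvalue.
- The columns are linearly dependent.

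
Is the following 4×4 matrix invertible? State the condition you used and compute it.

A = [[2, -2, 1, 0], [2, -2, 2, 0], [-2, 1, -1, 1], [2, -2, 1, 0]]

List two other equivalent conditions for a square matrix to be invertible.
No, not invertible; det(A) = 0 (two rows are equal, so the rows are linearly dependent). Equivalent conditions (failing for this A): rank(A) < 4; Ax = 0 has non-trivial solutions; 0 is an eigenvalue; the columns are linearly dependent.

To check invertibility, compute det(A).
In this matrix, row 0 and the last row are identical, so one row is a scalar multiple of another and the rows are linearly dependent.
A matrix with linearly dependent rows has det = 0 and is not invertible.
Equivalent failed conditions:
- rank(A) < 4.
- Ax = 0 has non-trivial solutions.
- 0 is an eigenvalue.
- The columns are linearly dependent.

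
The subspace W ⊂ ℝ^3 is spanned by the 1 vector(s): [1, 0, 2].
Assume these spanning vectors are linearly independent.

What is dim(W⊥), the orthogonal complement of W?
dim(W⊥) = 2

For any subspace W of ℝ^n, dim(W) + dim(W⊥) = n (the whole-space dimension).
Here the given 1 vectors are linearly independent, so dim(W) = 1.
Thus dim(W⊥) = n - dim(W) = 3 - 1 = 2.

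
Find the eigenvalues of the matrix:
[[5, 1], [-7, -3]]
λ = -2 and λ = 4

Characteristic equation: det(A - λI) = 0
λ² - (trace)λ + (det) = 0
λ² - (2)λ + (-8) = 0
λ² - 2λ - 8 = 0
Solving: λ = -2, 4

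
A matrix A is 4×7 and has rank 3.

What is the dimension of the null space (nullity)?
4

The rank-nullity theorem for an m×n matrix states:
rank(A) + nullity(A) = n (the number of columns).
Here n = 7 and rank(A) = 3, so nullity(A) = 7 - 3 = 4.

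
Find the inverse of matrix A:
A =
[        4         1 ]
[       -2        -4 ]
det(A) = -14
A⁻¹ =
[      2/7      1/14 ]
[     -1/7      -2/7 ]

For a 2×2 matrix A = [[a, b], [c, d]] with det(A) ≠ 0, A⁻¹ = (1/det(A)) * [[d, -b], [-c, a]].
det(A) = (4)*(-4) - (1)*(-2) = -16 + 2 = -14.
A⁻¹ = (1/-14) * [[-4, -1], [2, 4]].
Dividing each entry by -14 and reducing:
A⁻¹ =
[      2/7      1/14 ]
[     -1/7      -2/7 ]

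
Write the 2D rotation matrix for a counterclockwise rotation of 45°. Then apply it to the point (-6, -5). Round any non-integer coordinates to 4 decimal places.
R = [[√2/2, -√2/2], [√2/2, √2/2]]; R·(-6, -5) = (-0.7071, -7.7782)

Rotation matrix formula: R(θ) = [[cos θ, -sin θ], [sin θ, cos θ]]
For θ = 45°:
cos(45°) = √2/2
sin(45°) = √2/2
R = [[√2/2, -√2/2], [√2/2, √2/2]]
Apply to (-6, -5): [√2/2·-6 + (-√2/2)·-5, √2/2·-6 + √2/2·-5] = (-0.7071, -7.7782)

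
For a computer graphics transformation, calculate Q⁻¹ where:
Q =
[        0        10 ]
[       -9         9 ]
det(Q) = 90
Q⁻¹ =
[     1/10      -1/9 ]
[     1/10         0 ]

For a 2×2 matrix Q = [[a, b], [c, d]] with det(Q) ≠ 0, Q⁻¹ = (1/det(Q)) * [[d, -b], [-c, a]].
det(Q) = (0)*(9) - (10)*(-9) = 0 + 90 = 90.
Q⁻¹ = (1/90) * [[9, -10], [9, 0]].
Dividing each entry by 90 and reducing:
Q⁻¹ =
[     1/10      -1/9 ]
[     1/10         0 ]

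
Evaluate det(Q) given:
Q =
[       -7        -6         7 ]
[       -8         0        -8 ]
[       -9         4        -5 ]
det(Q) = -640

Expand along row 0 (cofactor expansion): det(Q) = a*(e*i - f*h) - b*(d*i - f*g) + c*(d*h - e*g), where the 3×3 is [[a, b, c], [d, e, f], [g, h, i]].
Minor M_00 = (0)*(-5) - (-8)*(4) = 0 + 32 = 32.
Minor M_01 = (-8)*(-5) - (-8)*(-9) = 40 - 72 = -32.
Minor M_02 = (-8)*(4) - (0)*(-9) = -32 - 0 = -32.
det(Q) = (-7)*(32) - (-6)*(-32) + (7)*(-32) = -224 - 192 - 224 = -640.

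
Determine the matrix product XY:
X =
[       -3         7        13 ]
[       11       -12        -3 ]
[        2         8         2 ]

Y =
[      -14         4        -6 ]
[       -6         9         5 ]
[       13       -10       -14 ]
XY =
[      169       -79      -129 ]
[     -121       -34       -84 ]
[      -50        60         0 ]

Matrix multiplication: (XY)[i][j] = sum over k of X[i][k] * Y[k][j].
  (XY)[0][0] = (-3)*(-14) + (7)*(-6) + (13)*(13) = 169
  (XY)[0][1] = (-3)*(4) + (7)*(9) + (13)*(-10) = -79
  (XY)[0][2] = (-3)*(-6) + (7)*(5) + (13)*(-14) = -129
  (XY)[1][0] = (11)*(-14) + (-12)*(-6) + (-3)*(13) = -121
  (XY)[1][1] = (11)*(4) + (-12)*(9) + (-3)*(-10) = -34
  (XY)[1][2] = (11)*(-6) + (-12)*(5) + (-3)*(-14) = -84
  (XY)[2][0] = (2)*(-14) + (8)*(-6) + (2)*(13) = -50
  (XY)[2][1] = (2)*(4) + (8)*(9) + (2)*(-10) = 60
  (XY)[2][2] = (2)*(-6) + (8)*(5) + (2)*(-14) = 0
XY =
[      169       -79      -129 ]
[     -121       -34       -84 ]
[      -50        60         0 ]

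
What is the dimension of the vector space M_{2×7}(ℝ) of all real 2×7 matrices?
Dimension = 14

A real 2×7 matrix is determined by its 2·7 = 14 independent entries.
A standard basis is {E_ij : 1 ≤ i ≤ 2, 1 ≤ j ≤ 7}, where E_ij has a 1 in position (i, j) and 0 elsewhere — there are 14 such matrices, and they are linearly independent and span M_{2×7}(ℝ).
Therefore dim(M_{2×7}(ℝ)) = 14.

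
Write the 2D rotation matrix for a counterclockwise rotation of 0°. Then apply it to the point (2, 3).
R = [[1, 0], [0, 1]]; R·(2, 3) = (2, 3)

Rotation matrix formula: R(θ) = [[cos θ, -sin θ], [sin θ, cos θ]]
For θ = 0°:
cos(0°) = 1
sin(0°) = 0
R = [[1, 0], [0, 1]]
Apply to (2, 3): [1·2 + (0)·3, 0·2 + 1·3] = (2, 3)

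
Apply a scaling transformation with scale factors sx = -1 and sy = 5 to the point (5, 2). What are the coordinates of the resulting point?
(-5, 10)

Scaling matrix:
[[-1, 0], [0, 5]]
Result: (5 × -1, 2 × 5) = (-5, 10)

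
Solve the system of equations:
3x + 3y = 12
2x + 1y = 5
x = 1, y = 3

Use elimination (row reduction):
Equation 1: 3x + 3y = 12.
Equation 2: 2x + 1y = 5.
Multiply Eq1 by 2 and Eq2 by 3: 6x + 6y = 24;  6x + 3y = 15.
Subtract: (-3)y = -9, so y = 3.
Back-substitute into Eq1: 3x + 3*(3) = 12, so x = 1.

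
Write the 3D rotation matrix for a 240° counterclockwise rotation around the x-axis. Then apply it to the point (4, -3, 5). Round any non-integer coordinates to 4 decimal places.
R = [[1, 0, 0], [0, -1/2, √3/2], [0, -√3/2, -1/2]]; R·(4, -3, 5) = (4.0000, 5.8301, 0.0981)

Rotation matrix for 240° around x-axis:
cos(240°) = -1/2, sin(240°) = -√3/2
R = [[1, 0, 0], [0, -1/2, √3/2], [0, -√3/2, -1/2]]
Apply to (4, -3, 5): R·[4, -3, 5]ᵀ = (4.0000, 5.8301, 0.0981)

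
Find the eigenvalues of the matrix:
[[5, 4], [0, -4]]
λ = -4 and λ = 5

Characteristic equation: det(A - λI) = 0
λ² - (trace)λ + (det) = 0
λ² - (1)λ + (-20) = 0
λ² - 1λ - 20 = 0
Solving: λ = -4, 5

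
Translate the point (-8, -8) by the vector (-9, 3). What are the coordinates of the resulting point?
(-17, -5)

Translation by (-9, 3):
x' = -8 + -9 = -17
y' = -8 + 3 = -5
Homogeneous matrix: [[1, 0, -9], [0, 1, 3], [0, 0, 1]]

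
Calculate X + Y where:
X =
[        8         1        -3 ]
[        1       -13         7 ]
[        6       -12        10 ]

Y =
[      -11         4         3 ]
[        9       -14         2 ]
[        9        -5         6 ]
X + Y =
[       -3         5         0 ]
[       10       -27         9 ]
[       15       -17        16 ]

Matrix addition is elementwise: (X+Y)[i][j] = X[i][j] + Y[i][j].
  (X+Y)[0][0] = (8) + (-11) = -3
  (X+Y)[0][1] = (1) + (4) = 5
  (X+Y)[0][2] = (-3) + (3) = 0
  (X+Y)[1][0] = (1) + (9) = 10
  (X+Y)[1][1] = (-13) + (-14) = -27
  (X+Y)[1][2] = (7) + (2) = 9
  (X+Y)[2][0] = (6) + (9) = 15
  (X+Y)[2][1] = (-12) + (-5) = -17
  (X+Y)[2][2] = (10) + (6) = 16
X + Y =
[       -3         5         0 ]
[       10       -27         9 ]
[       15       -17        16 ]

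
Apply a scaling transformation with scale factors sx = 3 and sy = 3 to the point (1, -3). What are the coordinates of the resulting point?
(3, -9)

Scaling matrix:
[[3, 0], [0, 3]]
Result: (1 × 3, -3 × 3) = (3, -9)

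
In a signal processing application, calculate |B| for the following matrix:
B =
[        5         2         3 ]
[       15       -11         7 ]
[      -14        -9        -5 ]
det(B) = -323

Expand along row 0 (cofactor expansion): det(B) = a*(e*i - f*h) - b*(d*i - f*g) + c*(d*h - e*g), where the 3×3 is [[a, b, c], [d, e, f], [g, h, i]].
Minor M_00 = (-11)*(-5) - (7)*(-9) = 55 + 63 = 118.
Minor M_01 = (15)*(-5) - (7)*(-14) = -75 + 98 = 23.
Minor M_02 = (15)*(-9) - (-11)*(-14) = -135 - 154 = -289.
det(B) = (5)*(118) - (2)*(23) + (3)*(-289) = 590 - 46 - 867 = -323.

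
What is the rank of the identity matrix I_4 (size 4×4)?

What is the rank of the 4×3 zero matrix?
rank(I_4) = 4, rank(0) = 0

The identity I_4 has 4 columns that are the standard basis vectors e_1, …, e_4. These are linearly independent, so all 4 columns are pivots and rank(I_4) = 4.
The 4×3 zero matrix has every entry zero, so every row is the zero row and there are no pivots; rank(0) = 0.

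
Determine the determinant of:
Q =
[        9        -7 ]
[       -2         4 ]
det(Q) = 22

For a 2×2 matrix [[a, b], [c, d]], det = a*d - b*c.
det(Q) = (9)*(4) - (-7)*(-2) = 36 - 14 = 22.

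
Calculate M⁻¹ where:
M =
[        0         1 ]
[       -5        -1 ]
det(M) = 5
M⁻¹ =
[     -1/5      -1/5 ]
[        1         0 ]

For a 2×2 matrix M = [[a, b], [c, d]] with det(M) ≠ 0, M⁻¹ = (1/det(M)) * [[d, -b], [-c, a]].
det(M) = (0)*(-1) - (1)*(-5) = 0 + 5 = 5.
M⁻¹ = (1/5) * [[-1, -1], [5, 0]].
Dividing each entry by 5 and reducing:
M⁻¹ =
[     -1/5      -1/5 ]
[        1         0 ]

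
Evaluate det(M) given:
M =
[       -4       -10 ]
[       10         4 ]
det(M) = 84

For a 2×2 matrix [[a, b], [c, d]], det = a*d - b*c.
det(M) = (-4)*(4) - (-10)*(10) = -16 + 100 = 84.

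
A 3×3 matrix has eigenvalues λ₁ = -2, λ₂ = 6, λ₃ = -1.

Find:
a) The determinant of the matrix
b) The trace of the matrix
det = 12, trace = 3

Two standard eigenvalue identities:
- det(A) equals the product of the eigenvalues (counted with multiplicity).
- trace(A) equals the sum of the eigenvalues.
det(A) = (-2)*(6)*(-1) = 12.
trace(A) = -2 + 6 - 1 = 3.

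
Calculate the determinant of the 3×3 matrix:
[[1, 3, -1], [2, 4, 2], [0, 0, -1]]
2

Expansion along first row:
det = 1·det([[4,2],[0,-1]]) - 3·det([[2,2],[0,-1]]) + -1·det([[2,4],[0,0]])
    = 1·(4·-1 - 2·0) - 3·(2·-1 - 2·0) + -1·(2·0 - 4·0)
    = 1·-4 - 3·-2 + -1·0
    = -4 + 6 + 0 = 2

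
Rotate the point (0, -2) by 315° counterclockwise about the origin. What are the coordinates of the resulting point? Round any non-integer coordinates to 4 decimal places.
(-1.4142, -1.4142)

Rotation matrix R(θ) = [[cos θ, -sin θ], [sin θ, cos θ]]; for θ = 315°:
R = [[√2/2, √2/2], [-√2/2, √2/2]]
Result: R × [0, -2]ᵀ = [√2/2·0 + (√2/2)·-2, -√2/2·0 + (√2/2)·-2]ᵀ = (-1.4142, -1.4142)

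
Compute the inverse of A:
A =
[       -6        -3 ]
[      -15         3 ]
det(A) = -63
A⁻¹ =
[    -1/21     -1/21 ]
[    -5/21      2/21 ]

For a 2×2 matrix A = [[a, b], [c, d]] with det(A) ≠ 0, A⁻¹ = (1/det(A)) * [[d, -b], [-c, a]].
det(A) = (-6)*(3) - (-3)*(-15) = -18 - 45 = -63.
A⁻¹ = (1/-63) * [[3, 3], [15, -6]].
Dividing each entry by -63 and reducing:
A⁻¹ =
[    -1/21     -1/21 ]
[    -5/21      2/21 ]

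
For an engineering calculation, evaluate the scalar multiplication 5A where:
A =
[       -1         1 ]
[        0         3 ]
5A =
[       -5         5 ]
[        0        15 ]

Scalar multiplication is elementwise: (5A)[i][j] = 5 * A[i][j].
  (5A)[0][0] = 5 * (-1) = -5
  (5A)[0][1] = 5 * (1) = 5
  (5A)[1][0] = 5 * (0) = 0
  (5A)[1][1] = 5 * (3) = 15
5A =
[       -5         5 ]
[        0        15 ]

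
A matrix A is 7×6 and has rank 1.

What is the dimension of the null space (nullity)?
5

The rank-nullity theorem for an m×n matrix states:
rank(A) + nullity(A) = n (the number of columns).
Here n = 6 and rank(A) = 1, so nullity(A) = 6 - 1 = 5.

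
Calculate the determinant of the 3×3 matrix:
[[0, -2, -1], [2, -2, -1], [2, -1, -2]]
-6

Expansion along first row:
det = 0·det([[-2,-1],[-1,-2]]) - -2·det([[2,-1],[2,-2]]) + -1·det([[2,-2],[2,-1]])
    = 0·(-2·-2 - -1·-1) - -2·(2·-2 - -1·2) + -1·(2·-1 - -2·2)
    = 0·3 - -2·-2 + -1·2
    = 0 + -4 + -2 = -6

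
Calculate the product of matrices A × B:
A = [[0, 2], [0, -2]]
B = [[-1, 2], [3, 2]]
[[6, 4], [-6, -4]]

Matrix multiplication:
C[0][0] = 0×-1 + 2×3 = 6
C[0][1] = 0×2 + 2×2 = 4
C[1][0] = 0×-1 + -2×3 = -6
C[1][1] = 0×2 + -2×2 = -4
Result: [[6, 4], [-6, -4]]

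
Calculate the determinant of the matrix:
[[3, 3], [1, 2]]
3

For a 2×2 matrix [[a, b], [c, d]], det = ad - bc
det = (3)(2) - (3)(1) = 6 - 3 = 3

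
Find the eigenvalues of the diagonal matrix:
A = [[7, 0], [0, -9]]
λ₁ = 7, λ₂ = -9

The characteristic polynomial of A is det(A - λI) = (7 - λ)(-9 - λ) = 0.
The roots are λ = 7 and λ = -9, so the eigenvalues are the diagonal entries.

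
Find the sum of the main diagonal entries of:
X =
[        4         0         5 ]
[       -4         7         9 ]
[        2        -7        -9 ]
tr(X) = 4 + 7 - 9 = 2

The trace of a square matrix is the sum of its diagonal entries.
Diagonal entries of X: X[0][0] = 4, X[1][1] = 7, X[2][2] = -9.
tr(X) = 4 + 7 - 9 = 2.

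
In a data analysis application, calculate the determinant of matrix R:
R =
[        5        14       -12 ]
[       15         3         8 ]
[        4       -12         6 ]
det(R) = 2062

Expand along row 0 (cofactor expansion): det(R) = a*(e*i - f*h) - b*(d*i - f*g) + c*(d*h - e*g), where the 3×3 is [[a, b, c], [d, e, f], [g, h, i]].
Minor M_00 = (3)*(6) - (8)*(-12) = 18 + 96 = 114.
Minor M_01 = (15)*(6) - (8)*(4) = 90 - 32 = 58.
Minor M_02 = (15)*(-12) - (3)*(4) = -180 - 12 = -192.
det(R) = (5)*(114) - (14)*(58) + (-12)*(-192) = 570 - 812 + 2304 = 2062.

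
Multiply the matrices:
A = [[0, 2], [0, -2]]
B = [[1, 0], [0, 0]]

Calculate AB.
[[0, 0], [0, 0]]

Each entry (i,j) of AB = sum over k of A[i][k]*B[k][j].
(AB)[0][0] = (0)*(1) + (2)*(0) = 0
(AB)[0][1] = (0)*(0) + (2)*(0) = 0
(AB)[1][0] = (0)*(1) + (-2)*(0) = 0
(AB)[1][1] = (0)*(0) + (-2)*(0) = 0
AB = [[0, 0], [0, 0]]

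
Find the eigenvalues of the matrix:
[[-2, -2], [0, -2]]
λ = -2 and λ = -2

Characteristic equation: det(A - λI) = 0
λ² - (trace)λ + (det) = 0
λ² - (-4)λ + (4) = 0
λ² + 4λ + 4 = 0
Solving: λ = -2, -2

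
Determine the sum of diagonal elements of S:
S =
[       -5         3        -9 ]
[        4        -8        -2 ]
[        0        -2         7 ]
tr(S) = -5 - 8 + 7 = -6

The trace of a square matrix is the sum of its diagonal entries.
Diagonal entries of S: S[0][0] = -5, S[1][1] = -8, S[2][2] = 7.
tr(S) = -5 - 8 + 7 = -6.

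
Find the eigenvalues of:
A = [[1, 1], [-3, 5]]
λ = 2, 4

Solve det(A - λI) = 0. For a 2×2 matrix this is λ² - (trace)λ + det = 0.
trace(A) = 1 + 5 = 6.
det(A) = (1)*(5) - (1)*(-3) = 5 + 3 = 8.
Characteristic equation: λ² - (6)λ + (8) = 0.
Discriminant: (6)² - 4*(8) = 36 - 32 = 4.
Roots: λ = (6 ± √4) / 2 = 2, 4.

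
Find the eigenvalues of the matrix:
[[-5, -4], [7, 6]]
λ = -1 and λ = 2

Characteristic equation: det(A - λI) = 0
λ² - (trace)λ + (det) = 0
λ² - (1)λ + (-2) = 0
λ² - 1λ - 2 = 0
Solving: λ = -1, 2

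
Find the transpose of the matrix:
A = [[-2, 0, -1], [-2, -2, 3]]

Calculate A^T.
[[-2, -2], [0, -2], [-1, 3]]

The transpose sends entry (i,j) to (j,i); rows become columns.
Row 0 of A: [-2, 0, -1] -> column 0 of A^T.
Row 1 of A: [-2, -2, 3] -> column 1 of A^T.
A^T = [[-2, -2], [0, -2], [-1, 3]]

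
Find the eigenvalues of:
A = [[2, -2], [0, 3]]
λ = 2, 3

Solve det(A - λI) = 0. For a 2×2 matrix this is λ² - (trace)λ + det = 0.
trace(A) = 2 + 3 = 5.
det(A) = (2)*(3) - (-2)*(0) = 6 - 0 = 6.
Characteristic equation: λ² - (5)λ + (6) = 0.
Discriminant: (5)² - 4*(6) = 25 - 24 = 1.
Roots: λ = (5 ± √1) / 2 = 2, 3.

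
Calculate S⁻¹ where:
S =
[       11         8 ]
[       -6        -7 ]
det(S) = -29
S⁻¹ =
[     7/29      8/29 ]
[    -6/29    -11/29 ]

For a 2×2 matrix S = [[a, b], [c, d]] with det(S) ≠ 0, S⁻¹ = (1/det(S)) * [[d, -b], [-c, a]].
det(S) = (11)*(-7) - (8)*(-6) = -77 + 48 = -29.
S⁻¹ = (1/-29) * [[-7, -8], [6, 11]].
Dividing each entry by -29 and reducing:
S⁻¹ =
[     7/29      8/29 ]
[    -6/29    -11/29 ]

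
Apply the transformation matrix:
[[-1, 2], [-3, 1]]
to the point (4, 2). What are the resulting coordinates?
(0, -10)

Matrix multiplication:
[[-1, 2], [-3, 1]] × [4, 2]ᵀ
= [-1×4 + 2×2, -3×4 + 1×2]ᵀ
= [0.0000, -10.0000]ᵀ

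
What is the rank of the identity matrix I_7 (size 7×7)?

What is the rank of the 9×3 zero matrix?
rank(I_7) = 7, rank(0) = 0

The identity I_7 has 7 columns that are the standard basis vectors e_1, …, e_7. These are linearly independent, so all 7 columns are pivots and rank(I_7) = 7.
The 9×3 zero matrix has every entry zero, so every row is the zero row and there are no pivots; rank(0) = 0.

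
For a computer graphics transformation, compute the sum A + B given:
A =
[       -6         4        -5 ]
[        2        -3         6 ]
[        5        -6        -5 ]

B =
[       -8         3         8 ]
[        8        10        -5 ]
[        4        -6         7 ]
A + B =
[      -14         7         3 ]
[       10         7         1 ]
[        9       -12         2 ]

Matrix addition is elementwise: (A+B)[i][j] = A[i][j] + B[i][j].
  (A+B)[0][0] = (-6) + (-8) = -14
  (A+B)[0][1] = (4) + (3) = 7
  (A+B)[0][2] = (-5) + (8) = 3
  (A+B)[1][0] = (2) + (8) = 10
  (A+B)[1][1] = (-3) + (10) = 7
  (A+B)[1][2] = (6) + (-5) = 1
  (A+B)[2][0] = (5) + (4) = 9
  (A+B)[2][1] = (-6) + (-6) = -12
  (A+B)[2][2] = (-5) + (7) = 2
A + B =
[      -14         7         3 ]
[       10         7         1 ]
[        9       -12         2 ]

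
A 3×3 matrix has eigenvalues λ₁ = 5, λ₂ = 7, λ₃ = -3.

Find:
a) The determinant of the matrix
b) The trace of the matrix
det = -105, trace = 9

Two standard eigenvalue identities:
- det(A) equals the product of the eigenvalues (counted with multiplicity).
- trace(A) equals the sum of the eigenvalues.
det(A) = (5)*(7)*(-3) = -105.
trace(A) = 5 + 7 - 3 = 9.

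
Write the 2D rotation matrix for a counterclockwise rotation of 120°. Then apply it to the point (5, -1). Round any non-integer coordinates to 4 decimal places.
R = [[-1/2, -√3/2], [√3/2, -1/2]]; R·(5, -1) = (-1.6340, 4.8301)

Rotation matrix formula: R(θ) = [[cos θ, -sin θ], [sin θ, cos θ]]
For θ = 120°:
cos(120°) = -1/2
sin(120°) = √3/2
R = [[-1/2, -√3/2], [√3/2, -1/2]]
Apply to (5, -1): [-1/2·5 + (-√3/2)·-1, √3/2·5 + -1/2·-1] = (-1.6340, 4.8301)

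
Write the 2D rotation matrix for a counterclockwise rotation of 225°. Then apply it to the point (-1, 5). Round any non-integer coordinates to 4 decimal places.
R = [[-√2/2, √2/2], [-√2/2, -√2/2]]; R·(-1, 5) = (4.2426, -2.8284)

Rotation matrix formula: R(θ) = [[cos θ, -sin θ], [sin θ, cos θ]]
For θ = 225°:
cos(225°) = -√2/2
sin(225°) = -√2/2
R = [[-√2/2, √2/2], [-√2/2, -√2/2]]
Apply to (-1, 5): [-√2/2·-1 + (√2/2)·5, -√2/2·-1 + -√2/2·5] = (4.2426, -2.8284)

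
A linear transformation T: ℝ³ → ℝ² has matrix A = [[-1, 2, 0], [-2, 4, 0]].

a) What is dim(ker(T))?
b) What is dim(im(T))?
dim(ker) = 2, dim(im) = 1

Observe that row 2 = 2 × row 1 (so the rows are linearly dependent).
Thus rank(A) = 1 (only one linearly independent row).
dim(im(T)) = rank(A) = 1.
By the rank-nullity theorem applied to T: ℝ³ → ℝ², rank(A) + nullity(A) = 3 (the domain dimension), so dim(ker(T)) = 3 - 1 = 2.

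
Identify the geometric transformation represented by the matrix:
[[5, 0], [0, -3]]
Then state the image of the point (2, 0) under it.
non-uniform scaling by (5, -3); image of (2, 0) is (10, 0)

This is diagonal with distinct entries, so it scales the x-axis by 5 and the y-axis by -3.
The matrix [[5, 0], [0, -3]] represents: non-uniform scaling by (5, -3).
Applying it to (2, 0): [5·2 + 0·0, 0·2 + -3·0] = (10, 0).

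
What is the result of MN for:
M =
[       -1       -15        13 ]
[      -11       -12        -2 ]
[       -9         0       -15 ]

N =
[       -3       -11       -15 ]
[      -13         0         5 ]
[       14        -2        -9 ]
MN =
[      380       -15      -177 ]
[      161       125       123 ]
[     -183       129       270 ]

Matrix multiplication: (MN)[i][j] = sum over k of M[i][k] * N[k][j].
  (MN)[0][0] = (-1)*(-3) + (-15)*(-13) + (13)*(14) = 380
  (MN)[0][1] = (-1)*(-11) + (-15)*(0) + (13)*(-2) = -15
  (MN)[0][2] = (-1)*(-15) + (-15)*(5) + (13)*(-9) = -177
  (MN)[1][0] = (-11)*(-3) + (-12)*(-13) + (-2)*(14) = 161
  (MN)[1][1] = (-11)*(-11) + (-12)*(0) + (-2)*(-2) = 125
  (MN)[1][2] = (-11)*(-15) + (-12)*(5) + (-2)*(-9) = 123
  (MN)[2][0] = (-9)*(-3) + (0)*(-13) + (-15)*(14) = -183
  (MN)[2][1] = (-9)*(-11) + (0)*(0) + (-15)*(-2) = 129
  (MN)[2][2] = (-9)*(-15) + (0)*(5) + (-15)*(-9) = 270
MN =
[      380       -15      -177 ]
[      161       125       123 ]
[     -183       129       270 ]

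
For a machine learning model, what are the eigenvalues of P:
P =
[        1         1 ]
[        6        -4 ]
λ = -5, 2

Solve det(P - λI) = 0. For a 2×2 matrix the characteristic equation is λ² - (trace)λ + det = 0.
trace(P) = a + d = 1 - 4 = -3.
det(P) = a*d - b*c = (1)*(-4) - (1)*(6) = -4 - 6 = -10.
Characteristic equation: λ² - (-3)λ + (-10) = 0.
Discriminant = (-3)² - 4*(-10) = 9 + 40 = 49.
λ = (-3 ± √49) / 2 = (-3 ± 7) / 2 = -5, 2.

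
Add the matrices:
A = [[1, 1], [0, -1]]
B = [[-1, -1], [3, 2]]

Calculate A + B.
[[0, 0], [3, 1]]

Add corresponding elements:
(1)+(-1)=0
(1)+(-1)=0
(0)+(3)=3
(-1)+(2)=1
A + B = [[0, 0], [3, 1]]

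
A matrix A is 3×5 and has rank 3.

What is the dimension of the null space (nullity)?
2

The rank-nullity theorem for an m×n matrix states:
rank(A) + nullity(A) = n (the number of columns).
Here n = 5 and rank(A) = 3, so nullity(A) = 5 - 3 = 2.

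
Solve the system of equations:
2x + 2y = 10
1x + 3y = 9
x = 3, y = 2

Use elimination (row reduction):
Equation 1: 2x + 2y = 10.
Equation 2: 1x + 3y = 9.
Multiply Eq1 by 1 and Eq2 by 2: 2x + 2y = 10;  2x + 6y = 18.
Subtract: (4)y = 8, so y = 2.
Back-substitute into Eq1: 2x + 2*(2) = 10, so x = 3.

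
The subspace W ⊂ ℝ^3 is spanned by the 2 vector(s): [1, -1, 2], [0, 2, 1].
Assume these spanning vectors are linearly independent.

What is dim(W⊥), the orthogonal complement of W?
dim(W⊥) = 1

For any subspace W of ℝ^n, dim(W) + dim(W⊥) = n (the whole-space dimension).
Here the given 2 vectors are linearly independent, so dim(W) = 2.
Thus dim(W⊥) = n - dim(W) = 3 - 2 = 1.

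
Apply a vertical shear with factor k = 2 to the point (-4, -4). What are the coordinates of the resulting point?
(-4, -12)

Shear matrix for vertical shear with factor k = 2:
[[1, 0], [2, 1]]
Result: (-4, -4) → (-4, -12)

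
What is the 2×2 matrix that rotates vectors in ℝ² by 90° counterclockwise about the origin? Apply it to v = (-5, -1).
R = [[0, -1], [1, 0]]; R·v = (1, -5)

A counterclockwise rotation by angle θ in ℝ² has matrix R(θ) = [[cos θ, -sin θ], [sin θ, cos θ]].
For θ = 90°: cos θ = 0, sin θ = 1.
R(90°) = [[0, -1], [1, 0]].
R·v = [0·-5 + (-1)·-1, 1·-5 + 0·-1] = (1, -5).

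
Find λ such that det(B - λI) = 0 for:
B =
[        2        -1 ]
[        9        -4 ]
λ = -1, -1

Solve det(B - λI) = 0. For a 2×2 matrix the characteristic equation is λ² - (trace)λ + det = 0.
trace(B) = a + d = 2 - 4 = -2.
det(B) = a*d - b*c = (2)*(-4) - (-1)*(9) = -8 + 9 = 1.
Characteristic equation: λ² - (-2)λ + (1) = 0.
Discriminant = (-2)² - 4*(1) = 4 - 4 = 0.
λ = (-2 ± √0) / 2 = (-2 ± 0) / 2 = -1, -1.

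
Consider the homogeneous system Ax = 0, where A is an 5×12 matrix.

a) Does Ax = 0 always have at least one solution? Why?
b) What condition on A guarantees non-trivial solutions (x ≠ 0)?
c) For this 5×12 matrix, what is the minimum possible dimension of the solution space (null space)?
a) Yes, x = 0 is always a solution. b) When A has linearly dependent columns (rank < n). c) Minimum nullity = 7.

a) x = 0 satisfies A·0 = 0, so the zero vector is always a solution.
b) Non-trivial solutions exist iff the columns of A are linearly dependent, equivalently rank(A) < n (the number of columns).
c) By rank-nullity, rank(A) + nullity(A) = n = 12. Since A has only 5 rows, rank(A) ≤ 5, so nullity(A) ≥ 12 - 5 = 7.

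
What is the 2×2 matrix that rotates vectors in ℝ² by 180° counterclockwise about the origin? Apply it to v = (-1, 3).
R = [[-1, 0], [0, -1]]; R·v = (1, -3)

A counterclockwise rotation by angle θ in ℝ² has matrix R(θ) = [[cos θ, -sin θ], [sin θ, cos θ]].
For θ = 180°: cos θ = -1, sin θ = 0.
R(180°) = [[-1, 0], [0, -1]].
R·v = [-1·-1 + (0)·3, 0·-1 + -1·3] = (1, -3).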